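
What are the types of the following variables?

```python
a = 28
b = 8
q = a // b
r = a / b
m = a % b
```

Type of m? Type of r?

int % int returns int; int / int returns float

int, float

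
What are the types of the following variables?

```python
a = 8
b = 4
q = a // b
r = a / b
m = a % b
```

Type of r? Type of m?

int / int returns float; int % int returns int

float, int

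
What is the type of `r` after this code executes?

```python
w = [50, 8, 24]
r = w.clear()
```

list.clear() returns None

NoneType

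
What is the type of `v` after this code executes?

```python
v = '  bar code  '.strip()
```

str.strip() returns str

str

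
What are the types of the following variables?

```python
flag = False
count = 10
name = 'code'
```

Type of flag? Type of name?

flag is bool; name is str

bool, str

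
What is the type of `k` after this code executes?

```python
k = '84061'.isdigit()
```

str.isdigit() returns bool

bool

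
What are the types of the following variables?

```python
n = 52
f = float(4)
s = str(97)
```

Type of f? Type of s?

f is float; s is str

float, str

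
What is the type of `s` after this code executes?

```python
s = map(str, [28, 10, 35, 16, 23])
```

map() returns a map iterator object

map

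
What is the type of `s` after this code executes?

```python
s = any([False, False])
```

any() returns bool

bool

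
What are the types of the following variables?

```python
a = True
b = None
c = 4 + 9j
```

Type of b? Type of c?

b is NoneType; c is complex

NoneType, complex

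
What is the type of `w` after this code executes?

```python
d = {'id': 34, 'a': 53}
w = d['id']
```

Accessing dict[str, int] with key 'id' returns int value 34

int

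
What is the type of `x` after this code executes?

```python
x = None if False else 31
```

Ternary: condition is False, else branch (31) taken → int

int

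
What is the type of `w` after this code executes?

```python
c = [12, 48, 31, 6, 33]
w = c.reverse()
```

list.reverse() returns None

NoneType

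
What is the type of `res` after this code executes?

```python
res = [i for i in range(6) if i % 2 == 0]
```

A list comprehension [...] produces a list

list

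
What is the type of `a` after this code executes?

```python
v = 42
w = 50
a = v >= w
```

Comparison operators return bool

bool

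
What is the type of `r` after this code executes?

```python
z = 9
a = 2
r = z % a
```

int % int returns int (9 % 2 = 1)

int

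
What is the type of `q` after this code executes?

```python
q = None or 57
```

'or' with None returns the other value (57, int)

int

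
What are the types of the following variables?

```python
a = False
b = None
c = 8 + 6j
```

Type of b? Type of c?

b is NoneType; c is complex

NoneType, complex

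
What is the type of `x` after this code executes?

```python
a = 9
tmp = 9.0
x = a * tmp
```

int * float returns float (9 * 9.0 = 81.0)

float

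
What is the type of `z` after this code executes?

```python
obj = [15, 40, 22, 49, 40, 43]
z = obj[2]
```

Indexing a list of ints returns int (obj[2] = 22)

int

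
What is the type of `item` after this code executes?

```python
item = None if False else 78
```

Ternary: condition is False, else branch (78) taken → int

int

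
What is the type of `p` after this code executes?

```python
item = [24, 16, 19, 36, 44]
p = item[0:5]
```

Slicing a list always returns a list

list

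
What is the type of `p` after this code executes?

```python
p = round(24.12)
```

round() with no ndigits arg returns int

int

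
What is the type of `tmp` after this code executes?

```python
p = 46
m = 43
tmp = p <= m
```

Comparison operators return bool

bool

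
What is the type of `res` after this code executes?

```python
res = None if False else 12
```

Ternary: condition is False, else branch (12) taken → int

int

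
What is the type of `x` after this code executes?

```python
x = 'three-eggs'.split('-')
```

str.split() returns list

list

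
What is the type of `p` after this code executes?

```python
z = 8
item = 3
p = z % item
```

int % int returns int (8 % 3 = 2)

int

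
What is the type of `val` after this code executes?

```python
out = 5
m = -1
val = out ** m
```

int ** negative int returns float

float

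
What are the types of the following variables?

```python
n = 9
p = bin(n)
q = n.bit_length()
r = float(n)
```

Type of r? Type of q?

float() returns float; int.bit_length() returns int

float, int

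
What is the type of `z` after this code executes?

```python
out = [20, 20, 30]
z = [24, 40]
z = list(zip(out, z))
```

list(zip(...)) returns a list of tuples

list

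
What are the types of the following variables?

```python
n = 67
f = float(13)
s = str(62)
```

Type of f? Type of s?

f is float; s is str

float, str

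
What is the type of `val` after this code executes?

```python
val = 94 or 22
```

'or' returns the first truthy value (94, which is int)

int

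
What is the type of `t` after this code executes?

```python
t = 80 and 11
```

'and' returns the last value when all truthy (11, which is int)

int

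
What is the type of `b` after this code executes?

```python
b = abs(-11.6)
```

abs() of float returns float

float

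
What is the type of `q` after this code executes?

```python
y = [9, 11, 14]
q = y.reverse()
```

list.reverse() returns None

NoneType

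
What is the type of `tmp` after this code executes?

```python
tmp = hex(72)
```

hex() returns str representation

str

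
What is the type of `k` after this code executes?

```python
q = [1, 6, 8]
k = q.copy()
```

list.copy() returns list

list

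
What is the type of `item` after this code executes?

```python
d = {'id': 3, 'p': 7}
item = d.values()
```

.values() returns a dict_values view object

dict_values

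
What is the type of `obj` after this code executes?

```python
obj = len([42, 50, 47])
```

len() always returns int

int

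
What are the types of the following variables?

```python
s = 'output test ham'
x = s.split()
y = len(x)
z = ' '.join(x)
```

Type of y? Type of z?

len() returns int; str.join() returns str

int, str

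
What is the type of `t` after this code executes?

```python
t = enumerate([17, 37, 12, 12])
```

enumerate() returns an enumerate iterator object

enumerate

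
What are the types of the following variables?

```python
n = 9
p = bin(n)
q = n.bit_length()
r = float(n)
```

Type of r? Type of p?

float() returns float; bin() returns str

float, str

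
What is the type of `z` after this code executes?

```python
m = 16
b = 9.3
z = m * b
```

int * float returns float (16 * 9.3 = 148.8)

float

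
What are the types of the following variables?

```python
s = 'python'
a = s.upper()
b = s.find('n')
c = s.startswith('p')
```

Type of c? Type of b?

str.startswith() returns bool; str.find() returns int

bool, int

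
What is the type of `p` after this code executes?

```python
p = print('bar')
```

print() returns None

NoneType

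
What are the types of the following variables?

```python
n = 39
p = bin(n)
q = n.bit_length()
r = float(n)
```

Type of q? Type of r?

int.bit_length() returns int; float() returns float

int, float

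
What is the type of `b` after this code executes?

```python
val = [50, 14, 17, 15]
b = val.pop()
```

list.pop() returns the popped element (int here)

int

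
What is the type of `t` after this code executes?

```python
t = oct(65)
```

oct() returns str representation

str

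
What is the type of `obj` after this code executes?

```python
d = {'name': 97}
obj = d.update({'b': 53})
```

dict.update() returns None

NoneType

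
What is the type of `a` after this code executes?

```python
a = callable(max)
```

callable() returns bool

bool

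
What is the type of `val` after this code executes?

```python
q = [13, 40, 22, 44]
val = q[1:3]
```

Slicing a list always returns a list

list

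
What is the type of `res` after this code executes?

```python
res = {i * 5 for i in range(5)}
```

A set comprehension {expr for x in iterable} produces a set

set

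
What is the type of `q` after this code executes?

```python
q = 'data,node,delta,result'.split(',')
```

str.split() returns list

list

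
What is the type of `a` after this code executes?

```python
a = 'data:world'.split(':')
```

str.split() returns list

list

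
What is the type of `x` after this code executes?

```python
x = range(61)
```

range() returns a range object

range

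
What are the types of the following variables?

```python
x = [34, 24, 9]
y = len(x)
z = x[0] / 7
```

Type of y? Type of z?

len() returns int; int / int returns float

int, float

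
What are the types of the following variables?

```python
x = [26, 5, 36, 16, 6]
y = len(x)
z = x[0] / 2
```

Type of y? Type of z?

len() returns int; int / int returns float

int, float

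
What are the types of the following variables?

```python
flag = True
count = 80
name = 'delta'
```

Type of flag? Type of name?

flag is bool; name is str

bool, str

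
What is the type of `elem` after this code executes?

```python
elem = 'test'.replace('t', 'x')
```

str.replace() returns str

str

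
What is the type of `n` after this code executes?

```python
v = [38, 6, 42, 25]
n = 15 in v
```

'in' operator returns bool

bool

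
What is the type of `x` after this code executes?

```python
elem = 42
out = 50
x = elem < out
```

Comparison operators return bool

bool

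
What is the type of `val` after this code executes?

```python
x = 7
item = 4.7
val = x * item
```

int * float returns float (7 * 4.7 = 32.9)

float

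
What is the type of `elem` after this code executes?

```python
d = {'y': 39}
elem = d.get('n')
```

dict.get() returns None when key 'n' is not found and no default given

NoneType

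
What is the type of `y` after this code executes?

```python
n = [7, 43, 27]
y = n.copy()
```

list.copy() returns list

list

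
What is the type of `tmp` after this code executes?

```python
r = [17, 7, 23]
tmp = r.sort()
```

list.sort() returns None (sorts in place)

NoneType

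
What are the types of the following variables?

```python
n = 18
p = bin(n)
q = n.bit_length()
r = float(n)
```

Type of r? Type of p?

float() returns float; bin() returns str

float, str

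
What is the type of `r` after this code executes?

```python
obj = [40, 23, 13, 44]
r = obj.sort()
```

list.sort() returns None (sorts in place)

NoneType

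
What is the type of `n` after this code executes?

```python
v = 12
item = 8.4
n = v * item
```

int * float returns float (12 * 8.4 = 100.8)

float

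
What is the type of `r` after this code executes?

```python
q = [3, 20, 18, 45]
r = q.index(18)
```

list.index() returns int

int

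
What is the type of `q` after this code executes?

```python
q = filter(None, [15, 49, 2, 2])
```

filter() returns a filter iterator object

filter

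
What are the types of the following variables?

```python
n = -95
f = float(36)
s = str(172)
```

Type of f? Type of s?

f is float; s is str

float, str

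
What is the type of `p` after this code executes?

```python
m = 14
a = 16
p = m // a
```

int // int returns int (14 // 16 = 0)

int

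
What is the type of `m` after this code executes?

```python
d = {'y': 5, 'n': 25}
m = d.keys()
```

.keys() returns a dict_keys view object

dict_keys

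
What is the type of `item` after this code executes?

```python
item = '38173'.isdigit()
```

str.isdigit() returns bool

bool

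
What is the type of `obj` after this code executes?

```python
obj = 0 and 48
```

'and' returns the first falsy value (0, which is int)

int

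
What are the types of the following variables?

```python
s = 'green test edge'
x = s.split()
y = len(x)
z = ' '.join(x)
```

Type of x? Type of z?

str.split() returns list; str.join() returns str

list, str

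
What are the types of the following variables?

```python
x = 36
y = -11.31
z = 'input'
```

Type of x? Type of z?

x is int; z is str

int, str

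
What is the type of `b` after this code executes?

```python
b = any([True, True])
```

any() returns bool

bool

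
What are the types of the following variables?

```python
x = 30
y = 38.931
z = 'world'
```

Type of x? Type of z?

x is int; z is str

int, str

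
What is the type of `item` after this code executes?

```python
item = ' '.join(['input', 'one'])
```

str.join() returns str

str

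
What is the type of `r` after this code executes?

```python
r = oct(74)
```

oct() returns str representation

str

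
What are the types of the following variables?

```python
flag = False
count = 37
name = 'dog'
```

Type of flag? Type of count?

flag is bool; count is int

bool, int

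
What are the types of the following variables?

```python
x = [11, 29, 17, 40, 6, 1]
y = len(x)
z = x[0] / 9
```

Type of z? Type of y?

int / int returns float; len() returns int

float, int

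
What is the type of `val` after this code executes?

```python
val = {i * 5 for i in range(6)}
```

A set comprehension {expr for x in iterable} produces a set

set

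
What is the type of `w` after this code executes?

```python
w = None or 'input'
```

'or' with None returns the other value ('input', str)

str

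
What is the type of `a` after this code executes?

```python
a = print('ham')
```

print() returns None

NoneType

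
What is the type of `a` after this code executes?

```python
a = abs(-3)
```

abs() of int returns int

int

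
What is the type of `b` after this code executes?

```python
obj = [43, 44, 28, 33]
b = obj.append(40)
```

list.append() returns None (mutates in place)

NoneType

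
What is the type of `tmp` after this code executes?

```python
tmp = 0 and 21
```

'and' returns the first falsy value (0, which is int)

int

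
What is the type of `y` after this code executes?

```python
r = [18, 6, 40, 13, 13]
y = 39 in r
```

'in' operator returns bool

bool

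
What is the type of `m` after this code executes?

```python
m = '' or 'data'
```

'or' returns first truthy value ('data', which is str)

str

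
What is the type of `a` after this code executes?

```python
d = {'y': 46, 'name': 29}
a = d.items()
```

dict.items() returns a dict_items view

dict_items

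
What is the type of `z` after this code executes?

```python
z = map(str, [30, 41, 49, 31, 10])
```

map() returns a map iterator object

map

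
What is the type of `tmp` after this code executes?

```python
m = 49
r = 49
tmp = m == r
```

Equality comparison returns bool

bool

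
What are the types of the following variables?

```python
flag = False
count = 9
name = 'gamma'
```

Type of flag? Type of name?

flag is bool; name is str

bool, str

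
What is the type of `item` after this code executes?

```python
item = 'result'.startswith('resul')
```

str.startswith() returns bool

bool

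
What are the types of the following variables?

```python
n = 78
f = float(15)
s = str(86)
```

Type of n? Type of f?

n is int; f is float

int, float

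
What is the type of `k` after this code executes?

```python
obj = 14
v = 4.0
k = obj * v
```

int * float returns float (14 * 4.0 = 56.0)

float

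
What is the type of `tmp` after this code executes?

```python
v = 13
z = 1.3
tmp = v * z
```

int * float returns float (13 * 1.3 = 16.9)

float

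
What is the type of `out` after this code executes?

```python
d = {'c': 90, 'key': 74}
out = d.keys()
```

.keys() returns a dict_keys view object

dict_keys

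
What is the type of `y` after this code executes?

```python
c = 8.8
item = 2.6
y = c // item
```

float // float returns float (floor division preserves float type)

float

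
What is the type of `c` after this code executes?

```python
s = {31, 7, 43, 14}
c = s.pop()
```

Popping from a set of ints returns int

int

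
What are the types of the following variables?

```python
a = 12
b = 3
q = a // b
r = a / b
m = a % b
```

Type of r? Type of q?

int / int returns float; int // int returns int

float, int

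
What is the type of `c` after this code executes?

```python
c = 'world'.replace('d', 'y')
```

str.replace() returns str

str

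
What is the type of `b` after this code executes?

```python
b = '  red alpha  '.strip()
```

str.strip() returns str

str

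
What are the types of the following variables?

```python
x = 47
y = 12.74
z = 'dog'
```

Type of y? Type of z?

y is float; z is str

float, str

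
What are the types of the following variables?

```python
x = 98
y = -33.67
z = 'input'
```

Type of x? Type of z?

x is int; z is str

int, str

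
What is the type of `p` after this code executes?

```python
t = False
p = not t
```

'not' always returns bool

bool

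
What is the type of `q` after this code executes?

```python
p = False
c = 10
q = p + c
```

bool + int returns int (False is 0, so 0 + 10 = 10)

int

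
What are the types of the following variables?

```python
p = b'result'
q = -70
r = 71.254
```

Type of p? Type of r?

p is bytes; r is float

bytes, float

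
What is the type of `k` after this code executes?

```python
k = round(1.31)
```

round() with no ndigits arg returns int

int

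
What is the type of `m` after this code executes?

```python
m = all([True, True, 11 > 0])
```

all() returns bool

bool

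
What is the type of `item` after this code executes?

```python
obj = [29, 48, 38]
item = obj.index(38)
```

list.index() returns int

int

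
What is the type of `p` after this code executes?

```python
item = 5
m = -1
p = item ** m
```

int ** negative int returns float

float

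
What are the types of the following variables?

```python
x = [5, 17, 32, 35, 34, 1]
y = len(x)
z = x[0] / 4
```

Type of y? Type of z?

len() returns int; int / int returns float

int, float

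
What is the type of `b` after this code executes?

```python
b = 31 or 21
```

'or' returns the first truthy value (31, which is int)

int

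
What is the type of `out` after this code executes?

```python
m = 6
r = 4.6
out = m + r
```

int + float returns float (6 + 4.6 = 10.6)

float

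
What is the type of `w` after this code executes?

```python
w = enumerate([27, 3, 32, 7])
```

enumerate() returns an enumerate iterator object

enumerate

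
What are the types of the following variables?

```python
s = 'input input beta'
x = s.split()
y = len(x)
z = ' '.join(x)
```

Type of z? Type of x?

str.join() returns str; str.split() returns list

str, list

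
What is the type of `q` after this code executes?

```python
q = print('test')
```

print() returns None

NoneType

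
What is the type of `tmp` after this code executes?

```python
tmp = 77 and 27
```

'and' returns the last value when all truthy (27, which is int)

int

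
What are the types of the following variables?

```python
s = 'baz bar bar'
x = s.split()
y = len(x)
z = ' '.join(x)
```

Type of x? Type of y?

str.split() returns list; len() returns int

list, int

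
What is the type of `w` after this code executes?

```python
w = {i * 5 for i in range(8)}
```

A set comprehension {expr for x in iterable} produces a set

set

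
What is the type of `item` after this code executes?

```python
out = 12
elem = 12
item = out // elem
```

int // int returns int (12 // 12 = 1)

int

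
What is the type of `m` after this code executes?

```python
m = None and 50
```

'and' returns first falsy value (None)

NoneType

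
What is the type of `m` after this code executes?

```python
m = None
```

None has type NoneType

NoneType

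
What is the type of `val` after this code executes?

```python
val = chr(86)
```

chr() returns str (single character)

str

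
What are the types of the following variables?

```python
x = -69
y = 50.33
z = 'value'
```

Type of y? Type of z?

y is float; z is str

float, str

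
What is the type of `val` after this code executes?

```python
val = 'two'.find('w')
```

str.find() returns int (index, or -1)

int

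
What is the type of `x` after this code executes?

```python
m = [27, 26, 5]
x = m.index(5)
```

list.index() returns int

int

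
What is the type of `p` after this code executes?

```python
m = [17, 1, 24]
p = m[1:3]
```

Slicing a list always returns a list

list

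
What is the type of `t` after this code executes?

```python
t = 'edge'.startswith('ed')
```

str.startswith() returns bool

bool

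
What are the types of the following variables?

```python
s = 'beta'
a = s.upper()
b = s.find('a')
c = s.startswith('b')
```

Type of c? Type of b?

str.startswith() returns bool; str.find() returns int

bool, int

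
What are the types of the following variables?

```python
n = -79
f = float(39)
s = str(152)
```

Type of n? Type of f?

n is int; f is float

int, float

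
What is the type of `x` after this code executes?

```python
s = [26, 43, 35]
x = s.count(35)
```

list.count() returns int

int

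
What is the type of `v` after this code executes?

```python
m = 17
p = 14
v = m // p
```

int // int returns int (17 // 14 = 1)

int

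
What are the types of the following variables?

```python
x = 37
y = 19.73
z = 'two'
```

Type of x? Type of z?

x is int; z is str

int, str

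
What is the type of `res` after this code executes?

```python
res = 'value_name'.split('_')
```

str.split() returns list

list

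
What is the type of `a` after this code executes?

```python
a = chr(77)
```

chr() returns str (single character)

str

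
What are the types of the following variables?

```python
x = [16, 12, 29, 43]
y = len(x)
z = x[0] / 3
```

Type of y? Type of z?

len() returns int; int / int returns float

int, float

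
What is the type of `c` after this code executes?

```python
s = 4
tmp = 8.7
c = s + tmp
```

int + float returns float (4 + 8.7 = 12.7)

float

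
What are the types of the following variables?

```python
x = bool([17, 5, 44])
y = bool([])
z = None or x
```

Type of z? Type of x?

None or <bool> returns the bool; bool() returns bool

bool, bool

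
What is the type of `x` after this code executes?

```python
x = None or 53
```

'or' with None returns the other value (53, int)

int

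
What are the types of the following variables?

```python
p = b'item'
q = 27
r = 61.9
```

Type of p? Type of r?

p is bytes; r is float

bytes, float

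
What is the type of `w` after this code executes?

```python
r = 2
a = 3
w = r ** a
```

int ** positive int returns int (2 ** 3 = 8)

int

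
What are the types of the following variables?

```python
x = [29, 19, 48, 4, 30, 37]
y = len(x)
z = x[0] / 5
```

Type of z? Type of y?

int / int returns float; len() returns int

float, int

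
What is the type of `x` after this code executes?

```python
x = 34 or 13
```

'or' returns the first truthy value (34, which is int)

int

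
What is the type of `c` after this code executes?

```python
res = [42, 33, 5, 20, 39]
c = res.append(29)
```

list.append() returns None (mutates in place)

NoneType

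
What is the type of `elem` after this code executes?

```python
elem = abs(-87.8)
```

abs() of float returns float

float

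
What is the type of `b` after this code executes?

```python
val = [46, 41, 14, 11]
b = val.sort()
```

list.sort() returns None (sorts in place)

NoneType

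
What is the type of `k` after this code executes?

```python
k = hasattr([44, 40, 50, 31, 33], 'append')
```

hasattr() returns bool

bool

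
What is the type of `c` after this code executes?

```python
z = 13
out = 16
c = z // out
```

int // int returns int (13 // 16 = 0)

int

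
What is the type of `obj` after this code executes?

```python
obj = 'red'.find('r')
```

str.find() returns int (index, or -1)

int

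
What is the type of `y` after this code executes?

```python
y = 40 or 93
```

'or' returns the first truthy value (40, which is int)

int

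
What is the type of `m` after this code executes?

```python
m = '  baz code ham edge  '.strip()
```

str.strip() returns str

str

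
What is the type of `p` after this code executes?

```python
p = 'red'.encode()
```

str.encode() returns bytes

bytes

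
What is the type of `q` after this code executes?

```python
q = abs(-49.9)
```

abs() of float returns float

float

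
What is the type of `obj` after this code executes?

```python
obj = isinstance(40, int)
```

isinstance() returns bool

bool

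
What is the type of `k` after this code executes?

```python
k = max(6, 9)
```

max() of ints returns int

int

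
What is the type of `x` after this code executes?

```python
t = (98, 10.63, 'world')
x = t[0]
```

Index 0 of tuple is 98 which is int

int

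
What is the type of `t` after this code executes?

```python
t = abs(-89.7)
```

abs() of float returns float

float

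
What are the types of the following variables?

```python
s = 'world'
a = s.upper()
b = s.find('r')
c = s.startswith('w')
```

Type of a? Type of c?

str.upper() returns str; str.startswith() returns bool

str, bool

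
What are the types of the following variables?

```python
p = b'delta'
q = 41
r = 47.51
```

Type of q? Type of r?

q is int; r is float

int, float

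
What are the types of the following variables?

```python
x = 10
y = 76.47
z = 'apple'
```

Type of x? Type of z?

x is int; z is str

int, str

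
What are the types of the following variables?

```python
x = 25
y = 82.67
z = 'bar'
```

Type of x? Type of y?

x is int; y is float

int, float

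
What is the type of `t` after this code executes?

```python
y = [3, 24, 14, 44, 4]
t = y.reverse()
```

list.reverse() returns None

NoneType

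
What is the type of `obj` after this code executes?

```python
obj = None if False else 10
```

Ternary: condition is False, else branch (10) taken → int

int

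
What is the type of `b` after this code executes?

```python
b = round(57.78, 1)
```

round() with ndigits arg returns float

float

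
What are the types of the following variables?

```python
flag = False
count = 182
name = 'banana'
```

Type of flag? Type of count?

flag is bool; count is int

bool, int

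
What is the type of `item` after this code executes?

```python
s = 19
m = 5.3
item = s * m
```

int * float returns float (19 * 5.3 = 100.7)

float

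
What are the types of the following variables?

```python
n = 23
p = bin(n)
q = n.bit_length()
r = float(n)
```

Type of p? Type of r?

bin() returns str; float() returns float

str, float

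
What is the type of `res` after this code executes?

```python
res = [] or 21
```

'or' returns first truthy value (21, which is int)

int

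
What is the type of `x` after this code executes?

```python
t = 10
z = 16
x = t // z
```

int // int returns int (10 // 16 = 0)

int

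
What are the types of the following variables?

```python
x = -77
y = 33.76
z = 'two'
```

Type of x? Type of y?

x is int; y is float

int, float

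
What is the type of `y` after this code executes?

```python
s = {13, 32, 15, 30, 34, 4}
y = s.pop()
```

Popping from a set of ints returns int

int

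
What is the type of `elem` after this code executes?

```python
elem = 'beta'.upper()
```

str.upper() returns str

str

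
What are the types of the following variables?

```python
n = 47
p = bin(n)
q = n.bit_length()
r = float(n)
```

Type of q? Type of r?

int.bit_length() returns int; float() returns float

int, float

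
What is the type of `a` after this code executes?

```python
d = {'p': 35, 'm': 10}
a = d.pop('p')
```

dict.pop() returns the value (int)

int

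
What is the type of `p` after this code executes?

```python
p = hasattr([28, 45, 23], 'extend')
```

hasattr() returns bool

bool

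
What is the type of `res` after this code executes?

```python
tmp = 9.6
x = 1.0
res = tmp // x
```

float // float returns float (floor division preserves float type)

float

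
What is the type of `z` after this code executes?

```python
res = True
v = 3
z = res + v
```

bool + int returns int (True is 1, so 1 + 3 = 4)

int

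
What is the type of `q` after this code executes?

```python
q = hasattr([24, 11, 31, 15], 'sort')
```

hasattr() returns bool

bool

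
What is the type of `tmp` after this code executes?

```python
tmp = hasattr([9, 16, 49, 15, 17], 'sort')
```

hasattr() returns bool

bool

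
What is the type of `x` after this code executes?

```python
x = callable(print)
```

callable() returns bool

bool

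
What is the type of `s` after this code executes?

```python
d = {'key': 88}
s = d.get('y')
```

dict.get() returns None when key 'y' is not found and no default given

NoneType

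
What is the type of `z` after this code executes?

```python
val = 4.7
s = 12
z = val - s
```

float - int returns float (4.7 - 12 = -7.3)

float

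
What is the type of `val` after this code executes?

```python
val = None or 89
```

'or' with None returns the other value (89, int)

int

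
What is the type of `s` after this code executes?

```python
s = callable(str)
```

callable() returns bool

bool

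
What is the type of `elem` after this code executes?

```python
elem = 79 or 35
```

'or' returns the first truthy value (79, which is int)

int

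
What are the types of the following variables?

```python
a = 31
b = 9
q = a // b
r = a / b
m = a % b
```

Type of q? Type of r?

int // int returns int; int / int returns float

int, float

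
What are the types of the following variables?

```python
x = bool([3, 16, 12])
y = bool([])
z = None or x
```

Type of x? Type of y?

bool() returns bool; bool() returns bool

bool, bool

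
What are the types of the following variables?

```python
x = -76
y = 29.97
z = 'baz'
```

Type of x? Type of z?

x is int; z is str

int, str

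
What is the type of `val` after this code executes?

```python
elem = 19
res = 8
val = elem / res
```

int / int always returns float in Python 3 (19 / 8 = 2.375)

float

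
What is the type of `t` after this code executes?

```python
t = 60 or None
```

'or' returns first truthy value (60, int)

int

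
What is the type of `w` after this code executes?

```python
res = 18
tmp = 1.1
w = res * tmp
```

int * float returns float (18 * 1.1 = 19.8)

float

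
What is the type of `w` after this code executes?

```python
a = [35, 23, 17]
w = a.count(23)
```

list.count() returns int

int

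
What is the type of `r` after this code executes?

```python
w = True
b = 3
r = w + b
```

bool + int returns int (True is 1, so 1 + 3 = 4)

int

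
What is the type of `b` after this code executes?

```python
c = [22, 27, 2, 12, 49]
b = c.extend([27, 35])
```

list.extend() returns None

NoneType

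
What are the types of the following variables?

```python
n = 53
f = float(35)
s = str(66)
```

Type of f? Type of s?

f is float; s is str

float, str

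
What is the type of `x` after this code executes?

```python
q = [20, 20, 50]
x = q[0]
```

Indexing a list of ints returns int (q[0] = 20)

int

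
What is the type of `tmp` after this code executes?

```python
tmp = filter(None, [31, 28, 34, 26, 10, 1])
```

filter() returns a filter iterator object

filter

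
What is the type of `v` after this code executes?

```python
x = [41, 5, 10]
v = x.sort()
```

list.sort() returns None (sorts in place)

NoneType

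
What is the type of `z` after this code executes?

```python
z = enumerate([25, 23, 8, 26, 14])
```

enumerate() returns an enumerate iterator object

enumerate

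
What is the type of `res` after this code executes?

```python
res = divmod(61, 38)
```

divmod() returns a tuple (quotient, remainder)

tuple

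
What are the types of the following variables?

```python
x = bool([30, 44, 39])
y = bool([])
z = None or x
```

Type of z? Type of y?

None or <bool> returns the bool; bool() returns bool

bool, bool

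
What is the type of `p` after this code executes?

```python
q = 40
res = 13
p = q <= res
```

Comparison operators return bool

bool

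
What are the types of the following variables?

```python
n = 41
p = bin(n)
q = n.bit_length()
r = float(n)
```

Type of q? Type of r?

int.bit_length() returns int; float() returns float

int, float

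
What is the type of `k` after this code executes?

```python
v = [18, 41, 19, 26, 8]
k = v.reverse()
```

list.reverse() returns None

NoneType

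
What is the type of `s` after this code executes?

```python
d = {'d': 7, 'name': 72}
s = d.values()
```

.values() returns a dict_values view object

dict_values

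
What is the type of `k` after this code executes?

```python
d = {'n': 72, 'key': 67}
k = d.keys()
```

.keys() returns a dict_keys view object

dict_keys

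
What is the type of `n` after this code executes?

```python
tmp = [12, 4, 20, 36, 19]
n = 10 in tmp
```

'in' operator returns bool

bool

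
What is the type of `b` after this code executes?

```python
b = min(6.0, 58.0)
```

min() of floats returns float

float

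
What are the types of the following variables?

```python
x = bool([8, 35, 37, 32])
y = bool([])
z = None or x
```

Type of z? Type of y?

None or <bool> returns the bool; bool() returns bool

bool, bool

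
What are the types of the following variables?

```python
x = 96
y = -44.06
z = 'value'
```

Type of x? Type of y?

x is int; y is float

int, float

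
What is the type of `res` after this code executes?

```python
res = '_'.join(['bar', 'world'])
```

str.join() returns str

str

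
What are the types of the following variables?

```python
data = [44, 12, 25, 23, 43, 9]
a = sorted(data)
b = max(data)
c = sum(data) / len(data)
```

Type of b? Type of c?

max of ints returns int; int / int returns float

int, float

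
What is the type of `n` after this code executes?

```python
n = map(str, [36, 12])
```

map() returns a map iterator object

map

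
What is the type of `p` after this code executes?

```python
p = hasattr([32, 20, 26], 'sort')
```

hasattr() returns bool

bool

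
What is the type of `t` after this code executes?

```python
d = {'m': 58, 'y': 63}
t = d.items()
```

dict.items() returns a dict_items view

dict_items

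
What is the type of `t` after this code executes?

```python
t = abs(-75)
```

abs() of int returns int

int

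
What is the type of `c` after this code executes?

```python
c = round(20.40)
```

round() with no ndigits arg returns int

int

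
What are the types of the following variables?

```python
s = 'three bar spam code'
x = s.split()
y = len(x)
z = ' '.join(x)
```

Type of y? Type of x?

len() returns int; str.split() returns list

int, list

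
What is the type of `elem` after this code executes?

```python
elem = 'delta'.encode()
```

str.encode() returns bytes

bytes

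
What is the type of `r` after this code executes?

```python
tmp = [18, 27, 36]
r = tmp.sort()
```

list.sort() returns None (sorts in place)

NoneType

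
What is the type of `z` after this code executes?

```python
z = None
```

None has type NoneType

NoneType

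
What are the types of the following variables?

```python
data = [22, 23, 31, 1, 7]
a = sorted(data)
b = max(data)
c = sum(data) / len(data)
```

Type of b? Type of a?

max of ints returns int; sorted() returns list

int, list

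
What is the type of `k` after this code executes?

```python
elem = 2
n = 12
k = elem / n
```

int / int always returns float in Python 3 (2 / 12 = 0.166667)

float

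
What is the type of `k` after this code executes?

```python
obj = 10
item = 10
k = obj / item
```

int / int always returns float in Python 3 (10 / 10 = 1)

float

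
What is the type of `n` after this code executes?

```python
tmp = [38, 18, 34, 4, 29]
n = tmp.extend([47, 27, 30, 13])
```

list.extend() returns None

NoneType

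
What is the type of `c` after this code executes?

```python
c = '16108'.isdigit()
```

str.isdigit() returns bool

bool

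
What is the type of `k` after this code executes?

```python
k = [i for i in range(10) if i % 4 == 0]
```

A list comprehension [...] produces a list

list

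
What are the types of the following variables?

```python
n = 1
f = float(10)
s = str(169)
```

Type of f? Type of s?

f is float; s is str

float, str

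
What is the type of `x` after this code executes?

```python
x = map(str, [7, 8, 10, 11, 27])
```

map() returns a map iterator object

map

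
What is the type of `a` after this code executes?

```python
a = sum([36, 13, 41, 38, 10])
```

sum() of ints returns int

int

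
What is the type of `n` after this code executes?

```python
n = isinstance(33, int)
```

isinstance() returns bool

bool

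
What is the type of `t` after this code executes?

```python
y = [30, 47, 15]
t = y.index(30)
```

list.index() returns int

int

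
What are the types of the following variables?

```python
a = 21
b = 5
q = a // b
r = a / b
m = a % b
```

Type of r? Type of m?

int / int returns float; int % int returns int

float, int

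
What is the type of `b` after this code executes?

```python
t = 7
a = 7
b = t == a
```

Equality comparison returns bool

bool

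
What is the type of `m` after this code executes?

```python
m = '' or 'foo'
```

'or' returns first truthy value ('foo', which is str)

str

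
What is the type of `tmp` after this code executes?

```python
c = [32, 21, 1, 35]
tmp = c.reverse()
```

list.reverse() returns None

NoneType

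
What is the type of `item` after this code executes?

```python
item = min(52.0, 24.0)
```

min() of floats returns float

float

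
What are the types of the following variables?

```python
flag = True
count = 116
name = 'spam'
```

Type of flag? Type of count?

flag is bool; count is int

bool, int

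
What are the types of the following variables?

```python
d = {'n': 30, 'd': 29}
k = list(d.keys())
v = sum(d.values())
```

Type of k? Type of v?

list(...) returns list; sum of int values returns int

list, int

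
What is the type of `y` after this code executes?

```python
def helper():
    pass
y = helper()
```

A function with no return statement returns None

NoneType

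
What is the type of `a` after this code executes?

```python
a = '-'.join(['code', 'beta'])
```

str.join() returns str

str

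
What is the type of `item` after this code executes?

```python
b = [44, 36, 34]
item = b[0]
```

Indexing a list of ints returns int (b[0] = 44)

int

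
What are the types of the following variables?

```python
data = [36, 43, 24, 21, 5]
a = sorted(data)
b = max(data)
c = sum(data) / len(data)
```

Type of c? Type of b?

int / int returns float; max of ints returns int

float, int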